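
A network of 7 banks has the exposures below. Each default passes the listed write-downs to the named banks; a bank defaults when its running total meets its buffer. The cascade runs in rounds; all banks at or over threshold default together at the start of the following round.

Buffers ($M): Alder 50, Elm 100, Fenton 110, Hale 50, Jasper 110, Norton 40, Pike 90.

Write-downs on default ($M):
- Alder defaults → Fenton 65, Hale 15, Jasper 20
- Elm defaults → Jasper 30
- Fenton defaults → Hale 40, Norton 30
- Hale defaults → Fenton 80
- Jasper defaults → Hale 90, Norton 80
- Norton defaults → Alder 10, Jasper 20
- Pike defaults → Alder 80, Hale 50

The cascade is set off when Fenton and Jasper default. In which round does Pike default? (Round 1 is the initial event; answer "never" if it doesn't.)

Round 1 — Fenton, Jasper default (initial).
  Hale: +40+90 → 130 ≥ 50
  Norton: +30+80 → 110 ≥ 40
Round 2 — Hale, Norton default.
  Alder: +10 → 10 < 50
No further defaults.

never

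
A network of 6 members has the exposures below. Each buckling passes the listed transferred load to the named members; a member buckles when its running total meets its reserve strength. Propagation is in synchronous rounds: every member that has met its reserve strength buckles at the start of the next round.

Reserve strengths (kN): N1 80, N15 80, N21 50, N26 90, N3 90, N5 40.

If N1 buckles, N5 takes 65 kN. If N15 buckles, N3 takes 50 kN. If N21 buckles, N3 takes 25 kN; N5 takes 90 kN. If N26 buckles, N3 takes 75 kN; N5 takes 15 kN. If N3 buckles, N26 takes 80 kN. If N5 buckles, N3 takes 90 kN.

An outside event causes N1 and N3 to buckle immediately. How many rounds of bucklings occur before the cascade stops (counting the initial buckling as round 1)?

Round 1 — N1, N3 buckle (initial).
  N26: +80 → 80 < 90
  N5: +65 → 65 ≥ 40
Round 2 — N5 buckles.
No further bucklings.

2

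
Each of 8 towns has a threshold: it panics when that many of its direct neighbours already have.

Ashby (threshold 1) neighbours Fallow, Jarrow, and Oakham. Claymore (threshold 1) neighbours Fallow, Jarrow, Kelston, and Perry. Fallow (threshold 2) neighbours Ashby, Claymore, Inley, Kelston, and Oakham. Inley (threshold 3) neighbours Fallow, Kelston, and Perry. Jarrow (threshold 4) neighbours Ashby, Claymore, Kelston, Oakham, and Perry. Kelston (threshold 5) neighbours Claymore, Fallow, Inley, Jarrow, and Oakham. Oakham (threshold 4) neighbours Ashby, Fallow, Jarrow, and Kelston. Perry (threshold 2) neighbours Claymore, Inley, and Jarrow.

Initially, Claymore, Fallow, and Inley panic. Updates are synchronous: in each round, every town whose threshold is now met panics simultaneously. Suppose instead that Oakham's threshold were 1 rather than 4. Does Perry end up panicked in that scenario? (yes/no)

yes

With Oakham's threshold at 1:
Round 1 — Claymore, Fallow, Inley panic (initial).
Round 2 — checking thresholds:
  Ashby: 1 of 3 neighbours ≥ 1, panics.
  Jarrow: 1 of 5 neighbours < 4, not yet.
  Kelston: 3 of 5 neighbours < 5, not yet.
  Oakham: 1 of 4 neighbours ≥ 1, panics.
  Perry: 2 of 3 neighbours ≥ 2, panics.
Round 3 — checking thresholds:
  Jarrow: 4 of 5 neighbours ≥ 4, panics.
  Kelston: 4 of 5 neighbours < 5, not yet.
Round 4 — checking thresholds:
  Kelston: 5 of 5 neighbours ≥ 5, panics.
Round 5 — no new panics; cascade stops.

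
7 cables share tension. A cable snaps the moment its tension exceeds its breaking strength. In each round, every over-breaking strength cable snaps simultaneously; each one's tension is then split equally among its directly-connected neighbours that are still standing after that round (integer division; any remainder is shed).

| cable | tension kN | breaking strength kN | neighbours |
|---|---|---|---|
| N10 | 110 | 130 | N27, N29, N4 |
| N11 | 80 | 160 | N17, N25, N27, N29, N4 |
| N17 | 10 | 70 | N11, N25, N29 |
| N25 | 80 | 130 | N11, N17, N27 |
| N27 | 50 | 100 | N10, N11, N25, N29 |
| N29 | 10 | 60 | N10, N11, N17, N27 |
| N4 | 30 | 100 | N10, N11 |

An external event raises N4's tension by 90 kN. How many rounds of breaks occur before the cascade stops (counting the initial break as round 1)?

Round 1 — N4 at 120 > 100. N4 snaps.
  N4 sheds 120 kN to N10, N11: 60 each.
    N10: 110+60 = 170 > 130
    N11: 80+60 = 140 ≤ 160
Round 2 — N10 snaps.
  N10 sheds 170 kN to N27, N29: 85 each.
    N27: 50+85 = 135 > 100
    N29: 10+85 = 95 > 60
Round 3 — N27, N29 snap.
  N27 sheds 135 kN to N11, N25: 67 each (1 lost).
    N11: 140+67 = 207 > 160
    N25: 80+67 = 147 > 130
  N29 sheds 95 kN to N11, N17: 47 each (1 lost).
    N11: 207+47 = 254 > 160
    N17: 10+47 = 57 ≤ 70
Round 4 — N11, N25 snap.
  N11 sheds 254 kN to N17: 254 each.
    N17: 57+254 = 311 > 70
  N25 sheds 147 kN to N17: 147 each.
    N17: 311+147 = 458 > 70
Round 5 — N17 snaps.
  N17 sheds 458 kN: no online neighbours, lost.
No further breaks.

5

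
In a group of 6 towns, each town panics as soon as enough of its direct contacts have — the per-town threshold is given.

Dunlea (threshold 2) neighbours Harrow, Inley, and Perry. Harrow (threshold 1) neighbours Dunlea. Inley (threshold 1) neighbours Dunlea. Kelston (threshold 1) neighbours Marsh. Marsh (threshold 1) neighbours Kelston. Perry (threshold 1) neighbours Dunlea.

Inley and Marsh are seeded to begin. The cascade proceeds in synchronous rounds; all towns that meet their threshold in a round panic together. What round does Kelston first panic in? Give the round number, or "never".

2

Round 1 — Inley, Marsh panic (initial).
Round 2 — checking thresholds:
  Dunlea: 1 of 3 neighbours < 2, below threshold.
  Kelston: 1 of 1 neighbours ≥ 1, panics.
Round 3 — no new panics; cascade stops.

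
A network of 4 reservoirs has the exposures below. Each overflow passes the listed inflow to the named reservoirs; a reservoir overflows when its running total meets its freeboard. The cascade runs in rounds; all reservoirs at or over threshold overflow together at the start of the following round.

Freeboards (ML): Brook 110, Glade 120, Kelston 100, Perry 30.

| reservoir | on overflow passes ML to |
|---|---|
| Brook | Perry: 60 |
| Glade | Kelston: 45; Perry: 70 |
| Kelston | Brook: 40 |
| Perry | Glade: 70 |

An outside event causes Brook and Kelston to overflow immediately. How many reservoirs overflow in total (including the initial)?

Round 1 — Brook, Kelston overflow (initial).
  Perry: +60 → 60 ≥ 30
Round 2 — Perry overflows.
  Glade: +70 → 70 < 120
No further overflows.

3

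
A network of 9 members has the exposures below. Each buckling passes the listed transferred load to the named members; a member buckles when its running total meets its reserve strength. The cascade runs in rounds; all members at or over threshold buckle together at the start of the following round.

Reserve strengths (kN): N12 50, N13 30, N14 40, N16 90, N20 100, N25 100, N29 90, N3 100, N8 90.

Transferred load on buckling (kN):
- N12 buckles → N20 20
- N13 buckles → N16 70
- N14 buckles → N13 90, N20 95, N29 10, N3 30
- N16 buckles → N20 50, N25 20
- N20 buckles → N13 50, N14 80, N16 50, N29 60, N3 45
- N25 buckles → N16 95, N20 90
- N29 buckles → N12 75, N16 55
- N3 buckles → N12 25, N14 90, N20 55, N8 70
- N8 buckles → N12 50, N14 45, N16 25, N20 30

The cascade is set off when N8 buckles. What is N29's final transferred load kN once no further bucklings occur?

70

Round 1 — N8 buckles (initial).
  N12: +50 → 50 ≥ 50
  N14: +45 → 45 ≥ 40
  N16: +25 → 25 < 90
  N20: +30 → 30 < 100
Round 2 — N12, N14 buckle.
  N13: +90 → 90 ≥ 30
  N20: +20+95 → 145 ≥ 100
  N29: +10 → 10 < 90
  N3: +30 → 30 < 100
Round 3 — N13, N20 buckle.
  N16: +70+50 → 145 ≥ 90
  N29: +60 → 70 < 90
  N3: +45 → 75 < 100
Round 4 — N16 buckles.
  N25: +20 → 20 < 100
No further bucklings.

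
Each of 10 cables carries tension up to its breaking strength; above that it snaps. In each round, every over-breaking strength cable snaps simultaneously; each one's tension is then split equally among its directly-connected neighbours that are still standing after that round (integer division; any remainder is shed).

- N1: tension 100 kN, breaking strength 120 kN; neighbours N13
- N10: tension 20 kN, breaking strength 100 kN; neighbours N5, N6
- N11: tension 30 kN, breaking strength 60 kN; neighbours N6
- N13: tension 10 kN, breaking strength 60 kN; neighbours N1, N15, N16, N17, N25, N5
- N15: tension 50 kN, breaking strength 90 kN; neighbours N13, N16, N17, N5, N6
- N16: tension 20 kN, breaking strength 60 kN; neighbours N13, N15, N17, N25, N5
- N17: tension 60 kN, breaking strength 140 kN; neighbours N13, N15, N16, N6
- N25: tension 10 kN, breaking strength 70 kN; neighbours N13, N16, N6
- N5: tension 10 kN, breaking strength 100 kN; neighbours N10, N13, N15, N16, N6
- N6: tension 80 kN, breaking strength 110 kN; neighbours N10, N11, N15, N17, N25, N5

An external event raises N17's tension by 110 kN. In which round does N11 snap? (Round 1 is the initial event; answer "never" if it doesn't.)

never

Round 1 — N17 at 170 > 140. N17 snaps.
  N17 sheds 170 kN to N13, N15, N16, N6: 42 each (2 lost).
    N13: 10+42 = 52 ≤ 60
    N15: 50+42 = 92 > 90
    N16: 20+42 = 62 > 60
    N6: 80+42 = 122 > 110
Round 2 — N15, N16, N6 snap.
  N15 sheds 92 kN to N13, N5: 46 each.
    N13: 52+46 = 98 > 60
    N5: 10+46 = 56 ≤ 100
  N16 sheds 62 kN to N13, N25, N5: 20 each (2 lost).
    N13: 98+20 = 118 > 60
    N25: 10+20 = 30 ≤ 70
    N5: 56+20 = 76 ≤ 100
  N6 sheds 122 kN to N10, N11, N25, N5: 30 each (2 lost).
    N10: 20+30 = 50 ≤ 100
    N11: 30+30 = 60 ≤ 60
    N25: 30+30 = 60 ≤ 70
    N5: 76+30 = 106 > 100
Round 3 — N13, N5 snap.
  N13 sheds 118 kN to N1, N25: 59 each.
    N1: 100+59 = 159 > 120
    N25: 60+59 = 119 > 70
  N5 sheds 106 kN to N10: 106 each.
    N10: 50+106 = 156 > 100
Round 4 — N1, N10, N25 snap.
  N1 sheds 159 kN: no online neighbours, lost.
  N10 sheds 156 kN: no online neighbours, lost.
  N25 sheds 119 kN: no online neighbours, lost.
No further breaks.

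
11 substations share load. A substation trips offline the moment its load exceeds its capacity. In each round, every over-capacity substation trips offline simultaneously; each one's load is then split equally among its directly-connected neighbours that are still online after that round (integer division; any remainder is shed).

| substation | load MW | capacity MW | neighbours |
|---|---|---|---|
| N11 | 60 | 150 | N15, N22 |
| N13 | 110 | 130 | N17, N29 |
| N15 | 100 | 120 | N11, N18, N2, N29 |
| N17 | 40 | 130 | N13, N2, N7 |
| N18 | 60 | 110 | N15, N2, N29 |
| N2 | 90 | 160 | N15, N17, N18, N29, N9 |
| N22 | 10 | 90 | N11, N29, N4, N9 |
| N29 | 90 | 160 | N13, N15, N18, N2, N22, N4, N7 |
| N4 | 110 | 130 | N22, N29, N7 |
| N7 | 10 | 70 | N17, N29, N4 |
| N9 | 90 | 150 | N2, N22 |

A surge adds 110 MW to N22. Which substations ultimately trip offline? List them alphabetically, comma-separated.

N13, N15, N17, N18, N2, N22, N29, N4, N7, N9

Round 1 — N22 at 120 > 90. N22 trips offline.
  N22 sheds 120 MW to N11, N29, N4, N9: 30 each.
    N11: 60+30 = 90 ≤ 150
    N29: 90+30 = 120 ≤ 160
    N4: 110+30 = 140 > 130
    N9: 90+30 = 120 ≤ 150
Round 2 — N4 trips offline.
  N4 sheds 140 MW to N29, N7: 70 each.
    N29: 120+70 = 190 > 160
    N7: 10+70 = 80 > 70
Round 3 — N29, N7 trip offline.
  N29 sheds 190 MW to N13, N15, N18, N2: 47 each (2 lost).
    N13: 110+47 = 157 > 130
    N15: 100+47 = 147 > 120
    N18: 60+47 = 107 ≤ 110
    N2: 90+47 = 137 ≤ 160
  N7 sheds 80 MW to N17: 80 each.
    N17: 40+80 = 120 ≤ 130
Round 4 — N13, N15 trip offline.
  N13 sheds 157 MW to N17: 157 each.
    N17: 120+157 = 277 > 130
  N15 sheds 147 MW to N11, N18, N2: 49 each.
    N11: 90+49 = 139 ≤ 150
    N18: 107+49 = 156 > 110
    N2: 137+49 = 186 > 160
Round 5 — N17, N18, N2 trip offline.
  N17 sheds 277 MW: no online neighbours, lost.
  N18 sheds 156 MW: no online neighbours, lost.
  N2 sheds 186 MW to N9: 186 each.
    N9: 120+186 = 306 > 150
Round 6 — N9 trips offline.
  N9 sheds 306 MW: no online neighbours, lost.
No further trips.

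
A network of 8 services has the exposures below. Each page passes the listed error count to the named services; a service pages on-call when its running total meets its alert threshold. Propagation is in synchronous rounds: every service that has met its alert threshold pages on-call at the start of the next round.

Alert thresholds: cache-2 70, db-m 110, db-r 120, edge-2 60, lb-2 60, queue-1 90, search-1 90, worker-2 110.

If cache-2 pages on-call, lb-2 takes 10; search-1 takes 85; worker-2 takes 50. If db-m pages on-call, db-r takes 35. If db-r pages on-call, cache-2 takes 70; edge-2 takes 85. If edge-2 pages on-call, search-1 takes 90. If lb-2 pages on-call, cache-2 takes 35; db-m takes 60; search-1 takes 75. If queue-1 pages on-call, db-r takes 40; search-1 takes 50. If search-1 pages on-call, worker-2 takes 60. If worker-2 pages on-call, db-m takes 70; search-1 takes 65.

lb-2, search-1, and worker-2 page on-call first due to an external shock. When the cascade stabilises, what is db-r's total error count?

Round 1 — lb-2, search-1, worker-2 page on-call (initial).
  cache-2: +35 → 35 < 70
  db-m: +60+70 → 130 ≥ 110
Round 2 — db-m pages on-call.
  db-r: +35 → 35 < 120
No further pages.

35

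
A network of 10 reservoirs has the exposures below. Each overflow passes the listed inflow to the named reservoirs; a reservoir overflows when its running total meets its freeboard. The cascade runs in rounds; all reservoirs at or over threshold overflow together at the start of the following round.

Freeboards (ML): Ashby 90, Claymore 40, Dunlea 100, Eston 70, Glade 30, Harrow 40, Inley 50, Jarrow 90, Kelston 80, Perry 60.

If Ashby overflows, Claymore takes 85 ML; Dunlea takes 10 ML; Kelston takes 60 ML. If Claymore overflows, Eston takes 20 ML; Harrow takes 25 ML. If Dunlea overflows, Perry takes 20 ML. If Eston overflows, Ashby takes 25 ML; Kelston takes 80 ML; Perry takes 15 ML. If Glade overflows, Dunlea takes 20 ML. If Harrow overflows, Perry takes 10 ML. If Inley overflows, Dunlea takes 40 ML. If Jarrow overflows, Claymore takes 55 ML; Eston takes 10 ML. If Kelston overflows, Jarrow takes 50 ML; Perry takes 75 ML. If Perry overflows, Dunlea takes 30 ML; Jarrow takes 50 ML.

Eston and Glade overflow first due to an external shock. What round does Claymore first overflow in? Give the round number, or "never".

5

Round 1 — Eston, Glade overflow (initial).
  Ashby: +25 → 25 < 90
  Dunlea: +20 → 20 < 100
  Kelston: +80 → 80 ≥ 80
  Perry: +15 → 15 < 60
Round 2 — Kelston overflows.
  Jarrow: +50 → 50 < 90
  Perry: +75 → 90 ≥ 60
Round 3 — Perry overflows.
  Dunlea: +30 → 50 < 100
  Jarrow: +50 → 100 ≥ 90
Round 4 — Jarrow overflows.
  Claymore: +55 → 55 ≥ 40
Round 5 — Claymore overflows.
  Harrow: +25 → 25 < 40
No further overflows.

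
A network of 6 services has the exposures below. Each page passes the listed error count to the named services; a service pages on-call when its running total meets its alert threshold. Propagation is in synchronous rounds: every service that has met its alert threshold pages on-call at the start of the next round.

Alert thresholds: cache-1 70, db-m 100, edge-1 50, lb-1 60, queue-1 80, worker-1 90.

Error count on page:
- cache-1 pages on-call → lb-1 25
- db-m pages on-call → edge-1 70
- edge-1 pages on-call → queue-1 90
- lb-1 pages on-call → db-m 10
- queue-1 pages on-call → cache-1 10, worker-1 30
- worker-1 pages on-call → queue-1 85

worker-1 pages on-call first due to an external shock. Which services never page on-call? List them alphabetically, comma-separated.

cache-1, db-m, edge-1, lb-1

Round 1 — worker-1 pages on-call (initial).
  queue-1: +85 → 85 ≥ 80
Round 2 — queue-1 pages on-call.
  cache-1: +10 → 10 < 70
No further pages.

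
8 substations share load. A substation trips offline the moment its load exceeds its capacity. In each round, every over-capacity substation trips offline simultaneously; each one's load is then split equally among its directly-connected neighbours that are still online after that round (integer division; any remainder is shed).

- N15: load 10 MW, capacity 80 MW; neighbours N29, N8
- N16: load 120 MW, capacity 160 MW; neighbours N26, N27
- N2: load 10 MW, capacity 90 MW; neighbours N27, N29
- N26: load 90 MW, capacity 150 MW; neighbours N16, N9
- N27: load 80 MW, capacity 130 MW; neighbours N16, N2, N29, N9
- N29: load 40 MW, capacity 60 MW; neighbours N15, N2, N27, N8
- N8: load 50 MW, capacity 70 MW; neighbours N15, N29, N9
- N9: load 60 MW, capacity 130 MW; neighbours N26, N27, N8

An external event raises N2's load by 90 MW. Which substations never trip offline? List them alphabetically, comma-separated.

Round 1 — N2 at 100 > 90. N2 trips offline.
  N2 sheds 100 MW to N27, N29: 50 each.
    N27: 80+50 = 130 ≤ 130
    N29: 40+50 = 90 > 60
Round 2 — N29 trips offline.
  N29 sheds 90 MW to N15, N27, N8: 30 each.
    N15: 10+30 = 40 ≤ 80
    N27: 130+30 = 160 > 130
    N8: 50+30 = 80 > 70
Round 3 — N27, N8 trip offline.
  N27 sheds 160 MW to N16, N9: 80 each.
    N16: 120+80 = 200 > 160
    N9: 60+80 = 140 > 130
  N8 sheds 80 MW to N15, N9: 40 each.
    N15: 40+40 = 80 ≤ 80
    N9: 140+40 = 180 > 130
Round 4 — N16, N9 trip offline.
  N16 sheds 200 MW to N26: 200 each.
    N26: 90+200 = 290 > 150
  N9 sheds 180 MW to N26: 180 each.
    N26: 290+180 = 470 > 150
Round 5 — N26 trips offline.
  N26 sheds 470 MW: no online neighbours, lost.
No further trips.

N15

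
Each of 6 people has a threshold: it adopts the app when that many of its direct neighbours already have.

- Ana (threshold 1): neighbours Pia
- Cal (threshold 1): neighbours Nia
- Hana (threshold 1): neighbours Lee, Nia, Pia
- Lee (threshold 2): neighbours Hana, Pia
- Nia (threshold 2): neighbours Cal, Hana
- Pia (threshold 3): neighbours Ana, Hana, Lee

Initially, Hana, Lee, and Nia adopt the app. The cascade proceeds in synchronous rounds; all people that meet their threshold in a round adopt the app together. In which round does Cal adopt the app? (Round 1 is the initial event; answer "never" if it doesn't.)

Round 1 — Hana, Lee, Nia adopt the app (initial).
Round 2 — checking thresholds:
  Cal: 1 of 1 neighbours ≥ 1, adopts the app.
  Pia: 2 of 3 neighbours < 3, holds.
Round 3 — no new adoptions; cascade stops.

2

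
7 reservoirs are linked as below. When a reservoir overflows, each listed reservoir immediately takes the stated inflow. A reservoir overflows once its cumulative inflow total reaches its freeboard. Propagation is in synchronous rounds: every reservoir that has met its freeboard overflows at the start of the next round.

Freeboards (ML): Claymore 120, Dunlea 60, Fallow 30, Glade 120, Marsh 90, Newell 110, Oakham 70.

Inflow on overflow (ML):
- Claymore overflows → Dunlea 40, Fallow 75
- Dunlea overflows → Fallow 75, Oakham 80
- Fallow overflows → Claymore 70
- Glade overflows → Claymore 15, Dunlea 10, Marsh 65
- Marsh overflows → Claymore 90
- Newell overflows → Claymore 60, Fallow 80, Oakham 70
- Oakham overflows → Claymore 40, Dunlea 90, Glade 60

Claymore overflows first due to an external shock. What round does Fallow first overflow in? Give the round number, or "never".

Round 1 — Claymore overflows (initial).
  Dunlea: +40 → 40 < 60
  Fallow: +75 → 75 ≥ 30
Round 2 — Fallow overflows.
No further overflows.

2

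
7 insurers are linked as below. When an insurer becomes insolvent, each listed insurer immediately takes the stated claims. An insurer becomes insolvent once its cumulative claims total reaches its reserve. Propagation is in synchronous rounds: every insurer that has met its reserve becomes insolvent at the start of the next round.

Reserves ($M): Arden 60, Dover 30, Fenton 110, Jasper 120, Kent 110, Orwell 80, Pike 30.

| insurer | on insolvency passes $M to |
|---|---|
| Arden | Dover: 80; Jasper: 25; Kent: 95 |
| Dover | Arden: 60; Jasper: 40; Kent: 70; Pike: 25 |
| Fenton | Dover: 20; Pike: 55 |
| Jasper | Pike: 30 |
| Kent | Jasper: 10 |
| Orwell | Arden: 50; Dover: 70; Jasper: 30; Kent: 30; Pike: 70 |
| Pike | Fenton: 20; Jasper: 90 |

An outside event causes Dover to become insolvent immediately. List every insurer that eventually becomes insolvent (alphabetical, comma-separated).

Arden, Dover, Kent

Round 1 — Dover becomes insolvent (initial).
  Arden: +60 → 60 ≥ 60
  Jasper: +40 → 40 < 120
  Kent: +70 → 70 < 110
  Pike: +25 → 25 < 30
Round 2 — Arden becomes insolvent.
  Jasper: +25 → 65 < 120
  Kent: +95 → 165 ≥ 110
Round 3 — Kent becomes insolvent.
  Jasper: +10 → 75 < 120
No further insolvencies.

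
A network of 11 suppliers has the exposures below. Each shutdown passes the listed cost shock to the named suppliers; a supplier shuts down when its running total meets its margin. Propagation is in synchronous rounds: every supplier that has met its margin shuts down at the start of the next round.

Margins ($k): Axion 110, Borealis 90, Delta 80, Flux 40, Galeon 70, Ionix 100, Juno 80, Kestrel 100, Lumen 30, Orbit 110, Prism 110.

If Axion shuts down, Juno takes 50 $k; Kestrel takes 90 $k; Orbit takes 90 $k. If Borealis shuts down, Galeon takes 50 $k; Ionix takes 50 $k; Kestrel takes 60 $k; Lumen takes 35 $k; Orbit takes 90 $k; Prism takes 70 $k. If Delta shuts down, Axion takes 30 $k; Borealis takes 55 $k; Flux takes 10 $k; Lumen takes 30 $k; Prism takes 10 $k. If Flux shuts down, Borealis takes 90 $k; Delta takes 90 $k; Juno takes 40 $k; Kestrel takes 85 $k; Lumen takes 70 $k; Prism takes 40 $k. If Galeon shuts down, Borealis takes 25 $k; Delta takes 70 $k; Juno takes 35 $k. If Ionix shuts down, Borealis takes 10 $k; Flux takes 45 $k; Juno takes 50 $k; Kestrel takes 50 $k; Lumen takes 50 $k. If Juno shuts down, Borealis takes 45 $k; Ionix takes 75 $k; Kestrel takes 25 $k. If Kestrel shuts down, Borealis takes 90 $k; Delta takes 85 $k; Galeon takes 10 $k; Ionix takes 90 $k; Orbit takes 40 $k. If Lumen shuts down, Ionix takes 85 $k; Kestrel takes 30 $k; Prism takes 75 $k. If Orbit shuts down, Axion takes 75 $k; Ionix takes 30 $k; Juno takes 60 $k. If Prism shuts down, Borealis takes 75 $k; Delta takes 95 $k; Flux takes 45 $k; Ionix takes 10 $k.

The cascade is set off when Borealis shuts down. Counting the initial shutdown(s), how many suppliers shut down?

9

Round 1 — Borealis shuts down (initial).
  Galeon: +50 → 50 < 70
  Ionix: +50 → 50 < 100
  Kestrel: +60 → 60 < 100
  Lumen: +35 → 35 ≥ 30
  Orbit: +90 → 90 < 110
  Prism: +70 → 70 < 110
Round 2 — Lumen shuts down.
  Ionix: +85 → 135 ≥ 100
  Kestrel: +30 → 90 < 100
  Prism: +75 → 145 ≥ 110
Round 3 — Ionix, Prism shut down.
  Delta: +95 → 95 ≥ 80
  Flux: +45+45 → 90 ≥ 40
  Juno: +50 → 50 < 80
  Kestrel: +50 → 140 ≥ 100
Round 4 — Delta, Flux, Kestrel shut down.
  Axion: +30 → 30 < 110
  Galeon: +10 → 60 < 70
  Juno: +40 → 90 ≥ 80
  Orbit: +40 → 130 ≥ 110
Round 5 — Juno, Orbit shut down.
  Axion: +75 → 105 < 110
No further shutdowns.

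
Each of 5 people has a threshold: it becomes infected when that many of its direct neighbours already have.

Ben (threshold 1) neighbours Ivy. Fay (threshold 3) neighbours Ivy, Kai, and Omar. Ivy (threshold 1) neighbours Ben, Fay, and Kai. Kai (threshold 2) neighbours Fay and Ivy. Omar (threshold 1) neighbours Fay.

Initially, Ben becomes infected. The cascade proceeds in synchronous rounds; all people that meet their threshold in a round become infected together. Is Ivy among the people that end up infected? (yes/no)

Round 1 — Ben becomes infected (initial).
Round 2 — checking thresholds:
  Ivy: 1 of 3 neighbours ≥ 1, becomes infected.
Round 3 — no new infections; cascade stops.

yes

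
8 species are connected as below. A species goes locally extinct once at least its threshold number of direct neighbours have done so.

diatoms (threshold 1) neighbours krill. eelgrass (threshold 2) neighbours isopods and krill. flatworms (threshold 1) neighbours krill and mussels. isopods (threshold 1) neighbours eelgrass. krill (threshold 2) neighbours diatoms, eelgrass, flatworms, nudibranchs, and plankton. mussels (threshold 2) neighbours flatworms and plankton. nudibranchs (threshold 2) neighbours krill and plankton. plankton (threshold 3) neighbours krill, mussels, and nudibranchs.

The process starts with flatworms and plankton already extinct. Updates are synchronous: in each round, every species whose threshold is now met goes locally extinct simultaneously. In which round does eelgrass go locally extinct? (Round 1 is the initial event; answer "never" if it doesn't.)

Round 1 — flatworms, plankton go locally extinct (initial).
Round 2 — checking thresholds:
  krill: 2 of 5 neighbours ≥ 2, goes locally extinct.
  mussels: 2 of 2 neighbours ≥ 2, goes locally extinct.
  nudibranchs: 1 of 2 neighbours < 2, holds.
Round 3 — checking thresholds:
  diatoms: 1 of 1 neighbours ≥ 1, goes locally extinct.
  eelgrass: 1 of 2 neighbours < 2, holds.
  nudibranchs: 2 of 2 neighbours ≥ 2, goes locally extinct.
Round 4 — no new extinctions; cascade stops.

never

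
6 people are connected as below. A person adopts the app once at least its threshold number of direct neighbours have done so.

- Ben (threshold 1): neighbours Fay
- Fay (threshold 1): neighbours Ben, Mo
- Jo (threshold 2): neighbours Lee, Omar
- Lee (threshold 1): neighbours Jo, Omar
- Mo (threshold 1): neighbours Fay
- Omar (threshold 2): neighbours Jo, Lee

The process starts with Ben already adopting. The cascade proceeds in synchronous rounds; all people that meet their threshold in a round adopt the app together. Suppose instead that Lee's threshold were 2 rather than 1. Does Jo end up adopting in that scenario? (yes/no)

With Lee's threshold at 2:
Round 1 — Ben adopts the app (initial).
Round 2 — checking thresholds:
  Fay: 1 of 2 neighbours ≥ 1, adopts the app.
Round 3 — checking thresholds:
  Mo: 1 of 1 neighbours ≥ 1, adopts the app.
Round 4 — no new adoptions; cascade stops.

no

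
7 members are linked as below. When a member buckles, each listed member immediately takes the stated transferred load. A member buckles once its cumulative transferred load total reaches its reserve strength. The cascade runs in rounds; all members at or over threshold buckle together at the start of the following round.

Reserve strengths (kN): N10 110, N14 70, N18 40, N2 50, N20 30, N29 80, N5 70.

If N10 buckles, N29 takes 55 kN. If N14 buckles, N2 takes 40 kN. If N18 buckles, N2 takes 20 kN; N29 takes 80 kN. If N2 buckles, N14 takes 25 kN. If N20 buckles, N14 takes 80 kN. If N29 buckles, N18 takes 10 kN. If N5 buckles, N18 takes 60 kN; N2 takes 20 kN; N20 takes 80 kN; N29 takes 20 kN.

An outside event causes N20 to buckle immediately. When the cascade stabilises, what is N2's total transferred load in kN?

Round 1 — N20 buckles (initial).
  N14: +80 → 80 ≥ 70
Round 2 — N14 buckles.
  N2: +40 → 40 < 50
No further bucklings.

40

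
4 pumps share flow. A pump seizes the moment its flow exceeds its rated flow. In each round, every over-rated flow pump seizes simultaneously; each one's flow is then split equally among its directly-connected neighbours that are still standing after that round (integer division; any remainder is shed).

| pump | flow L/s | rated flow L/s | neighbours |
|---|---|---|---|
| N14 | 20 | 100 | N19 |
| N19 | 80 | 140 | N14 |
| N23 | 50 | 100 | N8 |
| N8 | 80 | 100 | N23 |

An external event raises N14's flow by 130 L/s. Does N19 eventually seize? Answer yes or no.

Round 1 — N14 at 150 > 100. N14 seizes.
  N14 sheds 150 L/s to N19: 150 each.
    N19: 80+150 = 230 > 140
Round 2 — N19 seizes.
  N19 sheds 230 L/s: no online neighbours, lost.
No further seizures.

yes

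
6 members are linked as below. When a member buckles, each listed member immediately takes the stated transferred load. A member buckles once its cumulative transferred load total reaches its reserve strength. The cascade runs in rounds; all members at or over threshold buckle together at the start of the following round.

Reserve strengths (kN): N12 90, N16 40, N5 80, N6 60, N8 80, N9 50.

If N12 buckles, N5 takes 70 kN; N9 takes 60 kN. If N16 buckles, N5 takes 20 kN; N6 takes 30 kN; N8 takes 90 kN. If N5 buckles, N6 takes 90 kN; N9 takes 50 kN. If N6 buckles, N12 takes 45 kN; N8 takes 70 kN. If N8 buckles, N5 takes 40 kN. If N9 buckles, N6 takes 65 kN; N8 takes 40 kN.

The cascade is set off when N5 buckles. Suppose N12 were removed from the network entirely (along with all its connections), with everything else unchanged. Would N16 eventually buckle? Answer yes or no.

no

With N12 removed:
Round 1 — N5 buckles (initial).
  N6: +90 → 90 ≥ 60
  N9: +50 → 50 ≥ 50
Round 2 — N6, N9 buckle.
  N8: +70+40 → 110 ≥ 80
Round 3 — N8 buckles.
No further bucklings.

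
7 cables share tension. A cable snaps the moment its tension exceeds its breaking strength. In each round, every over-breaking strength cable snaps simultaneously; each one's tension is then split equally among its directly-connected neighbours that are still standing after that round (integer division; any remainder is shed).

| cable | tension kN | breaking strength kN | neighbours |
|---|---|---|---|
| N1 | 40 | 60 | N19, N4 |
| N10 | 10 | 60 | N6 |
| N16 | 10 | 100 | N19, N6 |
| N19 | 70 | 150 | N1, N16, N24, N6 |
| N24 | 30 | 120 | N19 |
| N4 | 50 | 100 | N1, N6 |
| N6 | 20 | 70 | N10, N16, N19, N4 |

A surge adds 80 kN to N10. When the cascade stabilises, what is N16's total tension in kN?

46

Round 1 — N10 at 90 > 60. N10 snaps.
  N10 sheds 90 kN to N6: 90 each.
    N6: 20+90 = 110 > 70
Round 2 — N6 snaps.
  N6 sheds 110 kN to N16, N19, N4: 36 each (2 lost).
    N16: 10+36 = 46 ≤ 100
    N19: 70+36 = 106 ≤ 150
    N4: 50+36 = 86 ≤ 100
No further breaks.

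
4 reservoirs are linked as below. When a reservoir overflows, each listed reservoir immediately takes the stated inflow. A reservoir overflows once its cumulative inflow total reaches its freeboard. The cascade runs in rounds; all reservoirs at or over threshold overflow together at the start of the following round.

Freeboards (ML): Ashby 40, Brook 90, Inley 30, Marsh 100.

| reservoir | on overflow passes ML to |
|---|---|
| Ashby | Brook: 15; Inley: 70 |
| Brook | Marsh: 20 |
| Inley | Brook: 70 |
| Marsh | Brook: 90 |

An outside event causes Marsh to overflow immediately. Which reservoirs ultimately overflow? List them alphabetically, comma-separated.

Brook, Marsh

Round 1 — Marsh overflows (initial).
  Brook: +90 → 90 ≥ 90
Round 2 — Brook overflows.
No further overflows.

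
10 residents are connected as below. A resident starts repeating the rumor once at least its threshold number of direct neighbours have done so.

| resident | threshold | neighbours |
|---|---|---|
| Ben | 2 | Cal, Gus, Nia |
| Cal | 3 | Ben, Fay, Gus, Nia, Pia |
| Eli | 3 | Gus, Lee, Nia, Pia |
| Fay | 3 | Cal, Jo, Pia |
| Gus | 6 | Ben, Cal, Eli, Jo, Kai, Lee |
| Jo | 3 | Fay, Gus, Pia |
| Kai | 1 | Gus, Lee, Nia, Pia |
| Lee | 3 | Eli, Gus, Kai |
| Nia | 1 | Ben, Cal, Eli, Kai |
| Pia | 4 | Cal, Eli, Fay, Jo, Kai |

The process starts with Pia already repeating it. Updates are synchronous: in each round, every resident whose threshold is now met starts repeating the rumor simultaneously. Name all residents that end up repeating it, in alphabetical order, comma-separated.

Round 1 — Pia starts repeating the rumor (initial).
Round 2 — checking thresholds:
  Cal: 1 of 5 neighbours < 3, holds.
  Eli: 1 of 4 neighbours < 3, holds.
  Fay: 1 of 3 neighbours < 3, holds.
  Jo: 1 of 3 neighbours < 3, holds.
  Kai: 1 of 4 neighbours ≥ 1, starts repeating the rumor.
Round 3 — checking thresholds:
  Cal: 1 of 5 neighbours < 3, holds.
  Eli: 1 of 4 neighbours < 3, holds.
  Fay: 1 of 3 neighbours < 3, holds.
  Gus: 1 of 6 neighbours < 6, holds.
  Jo: 1 of 3 neighbours < 3, holds.
  Lee: 1 of 3 neighbours < 3, holds.
  Nia: 1 of 4 neighbours ≥ 1, starts repeating the rumor.
Round 4 — no new spreads; cascade stops.

Kai, Nia, Pia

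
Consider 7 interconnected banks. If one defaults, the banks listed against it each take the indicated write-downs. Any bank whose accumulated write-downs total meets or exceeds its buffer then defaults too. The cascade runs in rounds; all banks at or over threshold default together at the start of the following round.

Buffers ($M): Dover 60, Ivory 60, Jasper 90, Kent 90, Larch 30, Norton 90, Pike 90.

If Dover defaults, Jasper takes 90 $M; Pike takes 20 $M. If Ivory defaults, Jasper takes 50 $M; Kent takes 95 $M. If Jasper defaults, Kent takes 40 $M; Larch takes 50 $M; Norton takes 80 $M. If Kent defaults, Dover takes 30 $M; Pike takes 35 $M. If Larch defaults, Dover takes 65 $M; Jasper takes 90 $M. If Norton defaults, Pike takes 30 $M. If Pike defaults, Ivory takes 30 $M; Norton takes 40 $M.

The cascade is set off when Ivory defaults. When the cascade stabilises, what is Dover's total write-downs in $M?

Round 1 — Ivory defaults (initial).
  Jasper: +50 → 50 < 90
  Kent: +95 → 95 ≥ 90
Round 2 — Kent defaults.
  Dover: +30 → 30 < 60
  Pike: +35 → 35 < 90
No further defaults.

30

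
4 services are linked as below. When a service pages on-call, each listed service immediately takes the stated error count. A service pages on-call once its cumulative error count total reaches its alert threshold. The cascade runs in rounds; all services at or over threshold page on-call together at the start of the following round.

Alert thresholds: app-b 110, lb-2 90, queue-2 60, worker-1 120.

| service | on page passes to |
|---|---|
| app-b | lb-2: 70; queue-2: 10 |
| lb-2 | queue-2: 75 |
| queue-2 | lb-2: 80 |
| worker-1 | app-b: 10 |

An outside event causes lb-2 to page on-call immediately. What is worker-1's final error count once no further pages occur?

Round 1 — lb-2 pages on-call (initial).
  queue-2: +75 → 75 ≥ 60
Round 2 — queue-2 pages on-call.
No further pages.

0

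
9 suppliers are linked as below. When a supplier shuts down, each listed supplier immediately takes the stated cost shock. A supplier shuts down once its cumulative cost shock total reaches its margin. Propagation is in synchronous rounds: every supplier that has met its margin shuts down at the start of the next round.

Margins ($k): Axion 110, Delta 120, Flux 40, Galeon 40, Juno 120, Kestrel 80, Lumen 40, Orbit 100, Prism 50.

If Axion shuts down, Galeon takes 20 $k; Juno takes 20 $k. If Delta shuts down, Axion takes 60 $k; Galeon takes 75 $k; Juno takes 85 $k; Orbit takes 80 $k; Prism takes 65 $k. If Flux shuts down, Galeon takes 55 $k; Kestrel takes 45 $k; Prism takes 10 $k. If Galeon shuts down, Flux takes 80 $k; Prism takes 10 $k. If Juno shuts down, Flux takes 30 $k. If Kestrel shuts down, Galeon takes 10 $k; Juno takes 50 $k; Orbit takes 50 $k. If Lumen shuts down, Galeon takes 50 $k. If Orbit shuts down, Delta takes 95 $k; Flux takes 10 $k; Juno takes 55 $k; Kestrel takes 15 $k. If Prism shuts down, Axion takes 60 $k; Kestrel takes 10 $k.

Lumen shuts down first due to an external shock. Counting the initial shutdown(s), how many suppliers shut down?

3

Round 1 — Lumen shuts down (initial).
  Galeon: +50 → 50 ≥ 40
Round 2 — Galeon shuts down.
  Flux: +80 → 80 ≥ 40
  Prism: +10 → 10 < 50
Round 3 — Flux shuts down.
  Kestrel: +45 → 45 < 80
  Prism: +10 → 20 < 50
No further shutdowns.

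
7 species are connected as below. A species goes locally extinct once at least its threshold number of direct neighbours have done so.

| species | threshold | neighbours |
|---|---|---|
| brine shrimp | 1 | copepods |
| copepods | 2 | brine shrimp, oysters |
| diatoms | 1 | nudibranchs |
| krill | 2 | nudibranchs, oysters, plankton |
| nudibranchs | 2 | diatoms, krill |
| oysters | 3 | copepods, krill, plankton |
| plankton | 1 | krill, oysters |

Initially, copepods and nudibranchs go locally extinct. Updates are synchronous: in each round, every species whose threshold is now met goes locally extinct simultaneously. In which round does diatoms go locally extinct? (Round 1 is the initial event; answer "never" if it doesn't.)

2

Round 1 — copepods, nudibranchs go locally extinct (initial).
Round 2 — checking thresholds:
  brine shrimp: 1 of 1 neighbours ≥ 1, goes locally extinct.
  diatoms: 1 of 1 neighbours ≥ 1, goes locally extinct.
  krill: 1 of 3 neighbours < 2, holds.
  oysters: 1 of 3 neighbours < 3, holds.
Round 3 — no new extinctions; cascade stops.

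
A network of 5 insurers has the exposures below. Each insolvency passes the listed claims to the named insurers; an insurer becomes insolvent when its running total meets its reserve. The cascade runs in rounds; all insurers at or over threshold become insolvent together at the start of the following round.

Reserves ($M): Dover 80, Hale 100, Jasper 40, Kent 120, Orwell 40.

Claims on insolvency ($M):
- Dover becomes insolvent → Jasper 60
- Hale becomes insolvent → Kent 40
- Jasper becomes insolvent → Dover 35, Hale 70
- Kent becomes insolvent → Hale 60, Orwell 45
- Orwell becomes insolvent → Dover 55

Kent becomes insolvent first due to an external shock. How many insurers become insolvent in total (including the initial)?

2

Round 1 — Kent becomes insolvent (initial).
  Hale: +60 → 60 < 100
  Orwell: +45 → 45 ≥ 40
Round 2 — Orwell becomes insolvent.
  Dover: +55 → 55 < 80
No further insolvencies.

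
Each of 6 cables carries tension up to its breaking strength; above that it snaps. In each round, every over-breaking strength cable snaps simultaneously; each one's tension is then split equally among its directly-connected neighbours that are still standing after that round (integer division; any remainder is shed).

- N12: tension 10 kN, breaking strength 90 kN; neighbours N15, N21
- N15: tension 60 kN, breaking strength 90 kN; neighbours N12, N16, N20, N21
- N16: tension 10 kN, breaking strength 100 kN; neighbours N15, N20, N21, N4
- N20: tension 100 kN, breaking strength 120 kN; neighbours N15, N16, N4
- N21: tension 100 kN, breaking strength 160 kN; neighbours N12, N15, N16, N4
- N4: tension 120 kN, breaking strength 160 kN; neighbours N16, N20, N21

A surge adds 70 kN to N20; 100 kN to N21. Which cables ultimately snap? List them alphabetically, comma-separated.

Round 1 — N20 at 170 > 120; N21 at 200 > 160. N20, N21 snap.
  N20 sheds 170 kN to N15, N16, N4: 56 each (2 lost).
    N15: 60+56 = 116 > 90
    N16: 10+56 = 66 ≤ 100
    N4: 120+56 = 176 > 160
  N21 sheds 200 kN to N12, N15, N16, N4: 50 each.
    N12: 10+50 = 60 ≤ 90
    N15: 116+50 = 166 > 90
    N16: 66+50 = 116 > 100
    N4: 176+50 = 226 > 160
Round 2 — N15, N16, N4 snap.
  N15 sheds 166 kN to N12: 166 each.
    N12: 60+166 = 226 > 90
  N16 sheds 116 kN: no online neighbours, lost.
  N4 sheds 226 kN: no online neighbours, lost.
Round 3 — N12 snaps.
  N12 sheds 226 kN: no online neighbours, lost.
No further breaks.

N12, N15, N16, N20, N21, N4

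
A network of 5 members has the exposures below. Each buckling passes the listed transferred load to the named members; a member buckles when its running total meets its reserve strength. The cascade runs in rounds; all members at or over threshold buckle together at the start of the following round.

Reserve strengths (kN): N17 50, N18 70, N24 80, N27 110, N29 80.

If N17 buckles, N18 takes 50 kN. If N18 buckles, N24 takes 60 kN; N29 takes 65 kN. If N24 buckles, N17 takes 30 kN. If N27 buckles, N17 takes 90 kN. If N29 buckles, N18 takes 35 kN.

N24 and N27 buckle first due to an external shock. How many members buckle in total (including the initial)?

Round 1 — N24, N27 buckle (initial).
  N17: +30+90 → 120 ≥ 50
Round 2 — N17 buckles.
  N18: +50 → 50 < 70
No further bucklings.

3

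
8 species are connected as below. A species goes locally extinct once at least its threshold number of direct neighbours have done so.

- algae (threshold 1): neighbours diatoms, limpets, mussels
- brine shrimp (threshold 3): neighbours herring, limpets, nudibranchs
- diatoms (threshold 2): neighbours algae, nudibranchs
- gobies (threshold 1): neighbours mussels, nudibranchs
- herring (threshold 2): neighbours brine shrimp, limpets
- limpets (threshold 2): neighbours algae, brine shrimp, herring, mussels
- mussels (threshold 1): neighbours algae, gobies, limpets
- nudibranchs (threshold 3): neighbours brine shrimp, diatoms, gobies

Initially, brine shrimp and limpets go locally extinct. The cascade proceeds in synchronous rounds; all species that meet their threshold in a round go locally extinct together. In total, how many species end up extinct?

Round 1 — brine shrimp, limpets go locally extinct (initial).
Round 2 — checking thresholds:
  algae: 1 of 3 neighbours ≥ 1, goes locally extinct.
  herring: 2 of 2 neighbours ≥ 2, goes locally extinct.
  mussels: 1 of 3 neighbours ≥ 1, goes locally extinct.
  nudibranchs: 1 of 3 neighbours < 3, holds.
Round 3 — checking thresholds:
  diatoms: 1 of 2 neighbours < 2, holds.
  gobies: 1 of 2 neighbours ≥ 1, goes locally extinct.
  nudibranchs: 1 of 3 neighbours < 3, holds.
Round 4 — no new extinctions; cascade stops.

6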